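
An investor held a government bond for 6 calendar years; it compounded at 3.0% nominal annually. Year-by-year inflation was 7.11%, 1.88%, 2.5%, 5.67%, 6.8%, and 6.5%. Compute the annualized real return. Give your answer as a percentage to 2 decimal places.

Cumulative inflation factor: 1.0711 × 1.0188 × 1.025 × 1.0567 × 1.068 × 1.065 ≈ 1.34436.
Nominal growth factor: 1.19405. Real growth factor = 1.19405 / 1.34436 ≈ 0.88819.
Annualized: 0.88819^(1/6) − 1 ≈ -0.01957.

-1.96%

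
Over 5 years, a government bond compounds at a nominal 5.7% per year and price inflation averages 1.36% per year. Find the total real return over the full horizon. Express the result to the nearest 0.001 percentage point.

The annual real rate is (1+5.7%)/(1+1.36%) − 1 = 4.2818%.
Compounded over 5 years: (1 + 0.042818)^5 − 1 ≈ 0.23322.

23.322%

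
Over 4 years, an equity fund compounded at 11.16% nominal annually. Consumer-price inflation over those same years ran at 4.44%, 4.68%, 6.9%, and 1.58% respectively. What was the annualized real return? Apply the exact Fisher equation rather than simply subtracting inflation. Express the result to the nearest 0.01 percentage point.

Cumulative inflation factor: 1.0444 × 1.0468 × 1.069 × 1.0158 ≈ 1.18718.
Nominal growth factor: 1.52684. Real growth factor = 1.52684 / 1.18718 ≈ 1.28611.
Annualized: 1.28611^(1/4) − 1 ≈ 0.06493.

6.49%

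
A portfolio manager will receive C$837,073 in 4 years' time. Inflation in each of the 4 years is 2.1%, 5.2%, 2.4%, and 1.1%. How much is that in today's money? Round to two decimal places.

C$752,784.62

Price-level factor over 4 years: 1.021 × 1.052 × 1.024 × 1.011 ≈ 1.1119687803.
Purchasing power today: C$837,073 divided by that factor.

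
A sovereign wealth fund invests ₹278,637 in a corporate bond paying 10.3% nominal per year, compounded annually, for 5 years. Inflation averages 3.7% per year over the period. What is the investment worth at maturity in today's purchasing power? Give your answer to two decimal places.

₹379,334.69

Nominal value at maturity: ₹278,637 × (1 + 10.3%)^5 ≈ ₹454,900.43.
Price-level factor over 5 years: (1 + 3.7%)^5 ≈ 1.1992059701.
The maturity value deflated by that factor is the answer in today's purchasing power.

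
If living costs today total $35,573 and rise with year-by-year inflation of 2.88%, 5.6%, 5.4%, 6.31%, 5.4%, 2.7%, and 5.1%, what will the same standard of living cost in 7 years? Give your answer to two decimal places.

Cumulative price-level factor: 1.0288 × 1.056 × 1.054 × 1.0631 × 1.054 × 1.027 × 1.051 ≈ 1.3849158105.
Multiplying $35,573 by the price-level factor gives the future nominal sum.

$49,265.61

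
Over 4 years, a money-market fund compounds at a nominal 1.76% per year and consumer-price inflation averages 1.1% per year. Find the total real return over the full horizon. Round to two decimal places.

2.64%

The annual real rate is (1+1.76%)/(1+1.1%) − 1 = 0.6528%.
Compounded over 4 years: (1 + 0.006528)^4 − 1 ≈ 0.02637.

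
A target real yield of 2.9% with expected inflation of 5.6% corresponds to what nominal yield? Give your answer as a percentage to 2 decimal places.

8.66%

By the Fisher equation, 1 + r_nom = (1 + 2.9%)(1 + 5.6%) = 1.029 × 1.056 = 1.086624.
So r_nom = 8.6624%.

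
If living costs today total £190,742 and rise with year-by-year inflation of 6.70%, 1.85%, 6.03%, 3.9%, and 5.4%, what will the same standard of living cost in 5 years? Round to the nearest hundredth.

£240,689.26

Cumulative price-level factor: 1.0670 × 1.0185 × 1.0603 × 1.039 × 1.054 ≈ 1.2618576722.
Multiplying £190,742 by the price-level factor gives the future nominal sum.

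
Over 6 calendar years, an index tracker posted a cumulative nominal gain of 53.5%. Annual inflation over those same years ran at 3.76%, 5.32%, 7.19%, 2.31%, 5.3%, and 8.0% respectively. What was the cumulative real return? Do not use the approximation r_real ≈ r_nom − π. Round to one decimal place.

12.6%

Cumulative inflation factor: 1.0376 × 1.0532 × 1.0719 × 1.0231 × 1.053 × 1.080 ≈ 1.36290.
Nominal growth factor: 1.53500. Real growth factor = 1.53500 / 1.36290 ≈ 1.12627.
Total real return ≈ 12.6271%.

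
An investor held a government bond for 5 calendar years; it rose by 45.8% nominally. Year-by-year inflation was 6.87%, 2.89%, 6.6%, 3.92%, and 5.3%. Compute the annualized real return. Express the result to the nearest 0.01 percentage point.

2.60%

Cumulative inflation factor: 1.0687 × 1.0289 × 1.066 × 1.0392 × 1.053 ≈ 1.28267.
Nominal growth factor: 1.45800. Real growth factor = 1.45800 / 1.28267 ≈ 1.13669.
Annualized: 1.13669^(1/5) − 1 ≈ 0.02596.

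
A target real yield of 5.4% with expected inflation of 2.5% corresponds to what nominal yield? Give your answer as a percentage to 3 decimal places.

8.035%

By the Fisher equation, 1 + r_nom = (1 + 5.4%)(1 + 2.5%) = 1.054 × 1.025 = 1.08035.
So r_nom = 8.035%.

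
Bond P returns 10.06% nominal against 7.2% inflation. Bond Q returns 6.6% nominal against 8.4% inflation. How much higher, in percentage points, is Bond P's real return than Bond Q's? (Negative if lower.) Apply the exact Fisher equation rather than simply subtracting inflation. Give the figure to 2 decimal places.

4.33

Bond P real return: 1.1006/1.072 − 1 = 2.668%.
Bond Q real return: 1.066/1.084 − 1 = -1.661%.
Difference: 2.668 − (-1.661) = 4.329 pp.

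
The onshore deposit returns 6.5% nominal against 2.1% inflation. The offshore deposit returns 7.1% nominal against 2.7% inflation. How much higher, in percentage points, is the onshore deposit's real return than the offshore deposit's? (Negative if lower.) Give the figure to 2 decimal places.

The onshore deposit real return: 1.065/1.021 − 1 = 4.310%.
The offshore deposit real return: 1.071/1.027 − 1 = 4.284%.
Difference: 4.310 − 4.284 = 0.026 pp.

0.03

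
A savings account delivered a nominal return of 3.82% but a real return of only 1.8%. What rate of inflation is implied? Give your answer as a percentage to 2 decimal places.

1.98%

From (1+r_nom) = (1+r_real)(1+π), we get 1+π = (1 + 3.82%)/(1 + 1.8%) = 1.0382/1.018 ≈ 1.01984.
So π ≈ 1.9843%.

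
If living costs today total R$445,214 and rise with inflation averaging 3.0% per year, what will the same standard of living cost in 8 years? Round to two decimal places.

Cumulative price-level factor: (1+3.0%)^8 ≈ 1.2667700814.
Multiplying R$445,214 by the price-level factor gives the future nominal sum.

R$563,983.78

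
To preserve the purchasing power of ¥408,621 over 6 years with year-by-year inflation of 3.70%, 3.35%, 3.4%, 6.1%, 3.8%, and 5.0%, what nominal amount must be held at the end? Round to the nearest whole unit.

¥523,640

Cumulative price-level factor: 1.0370 × 1.0335 × 1.034 × 1.061 × 1.038 × 1.050 ≈ 1.2814799411.
Multiplying ¥408,621 by the price-level factor gives the future nominal sum.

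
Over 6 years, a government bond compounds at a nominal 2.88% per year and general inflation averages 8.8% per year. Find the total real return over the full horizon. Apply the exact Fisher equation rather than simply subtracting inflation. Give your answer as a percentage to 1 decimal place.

-28.5%

The annual real rate is (1+2.88%)/(1+8.8%) − 1 = -5.4412%.
Compounded over 6 years: (1 + -0.054412)^6 − 1 ≈ -0.28515.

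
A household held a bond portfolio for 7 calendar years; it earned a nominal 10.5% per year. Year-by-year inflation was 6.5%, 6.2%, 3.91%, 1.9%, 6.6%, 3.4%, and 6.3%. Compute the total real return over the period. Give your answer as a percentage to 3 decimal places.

Cumulative inflation factor: 1.065 × 1.062 × 1.0391 × 1.019 × 1.066 × 1.034 × 1.063 ≈ 1.40319.
Nominal growth factor: 2.01157. Real growth factor = 2.01157 / 1.40319 ≈ 1.43357.
Total real return ≈ 43.3571%.

43.357%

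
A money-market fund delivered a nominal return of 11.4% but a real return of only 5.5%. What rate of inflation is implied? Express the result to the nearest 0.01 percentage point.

5.59%

From (1+r_nom) = (1+r_real)(1+π), we get 1+π = (1 + 11.4%)/(1 + 5.5%) = 1.114/1.055 ≈ 1.05592.
So π ≈ 5.5924%.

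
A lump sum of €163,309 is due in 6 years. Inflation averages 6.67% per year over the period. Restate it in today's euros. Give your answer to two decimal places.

Price-level factor over 6 years: (1 + 6.67%)^6 ≈ 1.4731730677.
Purchasing power today: €163,309 divided by that factor.

€110,855.27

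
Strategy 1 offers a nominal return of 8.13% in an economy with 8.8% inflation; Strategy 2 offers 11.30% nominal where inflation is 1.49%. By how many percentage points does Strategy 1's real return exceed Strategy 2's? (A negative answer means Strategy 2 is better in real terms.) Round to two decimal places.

-10.28

Strategy 1 real return: 1.0813/1.088 − 1 = -0.616%.
Strategy 2 real return: 1.1130/1.0149 − 1 = 9.666%.
Difference: -0.616 − 9.666 = -10.282 pp.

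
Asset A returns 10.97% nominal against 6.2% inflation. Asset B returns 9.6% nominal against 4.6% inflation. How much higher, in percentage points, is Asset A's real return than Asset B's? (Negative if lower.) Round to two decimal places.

-0.29

Asset A real return: 1.1097/1.062 − 1 = 4.492%.
Asset B real return: 1.096/1.046 − 1 = 4.780%.
Difference: 4.492 − 4.780 = -0.288 pp.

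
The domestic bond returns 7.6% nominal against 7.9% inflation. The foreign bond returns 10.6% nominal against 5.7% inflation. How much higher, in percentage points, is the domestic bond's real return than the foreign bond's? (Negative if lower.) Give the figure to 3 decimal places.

The domestic bond real return: 1.076/1.079 − 1 = -0.2780%.
The foreign bond real return: 1.106/1.057 − 1 = 4.6358%.
Difference: -0.2780 − 4.6358 = -4.9138 pp.

-4.914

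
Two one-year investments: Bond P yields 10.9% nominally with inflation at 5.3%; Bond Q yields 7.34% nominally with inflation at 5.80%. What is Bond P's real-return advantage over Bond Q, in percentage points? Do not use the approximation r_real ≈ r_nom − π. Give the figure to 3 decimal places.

Bond P real return: 1.109/1.053 − 1 = 5.3181%.
Bond Q real return: 1.0734/1.0580 − 1 = 1.4556%.
Difference: 5.3181 − 1.4556 = 3.8625 pp.

3.863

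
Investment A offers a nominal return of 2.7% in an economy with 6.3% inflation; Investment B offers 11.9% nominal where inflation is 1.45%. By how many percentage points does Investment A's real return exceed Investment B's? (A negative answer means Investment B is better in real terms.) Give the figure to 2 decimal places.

Investment A real return: 1.027/1.063 − 1 = -3.387%.
Investment B real return: 1.119/1.0145 − 1 = 10.301%.
Difference: -3.387 − 10.301 = -13.688 pp.

-13.69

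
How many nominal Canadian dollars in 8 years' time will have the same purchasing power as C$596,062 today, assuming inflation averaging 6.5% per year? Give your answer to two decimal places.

Cumulative price-level factor: (1+6.5%)^8 ≈ 1.6549956713.
The nominal amount required is C$596,062 scaled up by that factor.

C$986,480.03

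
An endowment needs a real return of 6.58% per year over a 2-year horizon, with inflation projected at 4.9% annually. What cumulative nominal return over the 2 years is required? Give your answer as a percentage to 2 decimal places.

Required annual nominal rate: (1+6.58%)(1+4.9%) − 1 = 11.80242%.
Cumulative over 2 years: (1 + 0.1180242)^2 − 1 ≈ 0.24998.

25.00%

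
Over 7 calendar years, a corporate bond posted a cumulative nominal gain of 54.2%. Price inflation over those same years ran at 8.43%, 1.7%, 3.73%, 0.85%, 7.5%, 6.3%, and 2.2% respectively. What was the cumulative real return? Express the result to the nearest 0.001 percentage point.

14.457%

Cumulative inflation factor: 1.0843 × 1.017 × 1.0373 × 1.0085 × 1.075 × 1.063 × 1.022 ≈ 1.34723.
Nominal growth factor: 1.54200. Real growth factor = 1.54200 / 1.34723 ≈ 1.14457.
Total real return ≈ 14.4567%.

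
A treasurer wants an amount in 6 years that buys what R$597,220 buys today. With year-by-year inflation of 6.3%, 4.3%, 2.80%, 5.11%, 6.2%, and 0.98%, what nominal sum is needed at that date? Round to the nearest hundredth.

Cumulative price-level factor: 1.063 × 1.043 × 1.0280 × 1.0511 × 1.062 × 1.0098 ≈ 1.2847381092.
Multiplying R$597,220 by the price-level factor gives the future nominal sum.

R$767,271.29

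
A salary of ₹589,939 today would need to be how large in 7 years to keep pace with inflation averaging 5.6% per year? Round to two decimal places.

₹863,882.22

Cumulative price-level factor: (1+5.6%)^7 ≈ 1.4643585503.
The nominal amount required is ₹589,939 scaled up by that factor.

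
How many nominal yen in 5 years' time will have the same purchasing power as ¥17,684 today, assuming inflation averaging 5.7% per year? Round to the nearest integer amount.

¥23,332

Cumulative price-level factor: (1+5.7%)^5 ≈ 1.3193953117.
The nominal amount required is ¥17,684 scaled up by that factor.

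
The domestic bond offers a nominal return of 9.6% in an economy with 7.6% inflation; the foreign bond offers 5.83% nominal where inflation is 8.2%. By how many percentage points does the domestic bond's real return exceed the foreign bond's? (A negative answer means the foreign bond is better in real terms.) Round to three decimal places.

The domestic bond real return: 1.096/1.076 − 1 = 1.8587%.
The foreign bond real return: 1.0583/1.082 − 1 = -2.1904%.
Difference: 1.8587 − (-2.1904) = 4.0491 pp.

4.049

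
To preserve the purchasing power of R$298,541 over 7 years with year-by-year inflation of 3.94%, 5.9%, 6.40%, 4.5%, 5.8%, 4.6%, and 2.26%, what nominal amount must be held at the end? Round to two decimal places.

Cumulative price-level factor: 1.0394 × 1.059 × 1.0640 × 1.045 × 1.058 × 1.046 × 1.0226 ≈ 1.3850317579.
The nominal amount required is R$298,541 scaled up by that factor.

R$413,488.77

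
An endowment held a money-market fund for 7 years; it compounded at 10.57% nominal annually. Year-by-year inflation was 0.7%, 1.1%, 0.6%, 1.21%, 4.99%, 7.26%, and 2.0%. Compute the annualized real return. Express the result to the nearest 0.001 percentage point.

7.848%

Cumulative inflation factor: 1.007 × 1.011 × 1.006 × 1.0121 × 1.0499 × 1.0726 × 1.020 ≈ 1.19066.
Nominal growth factor: 2.02051. Real growth factor = 2.02051 / 1.19066 ≈ 1.69697.
Annualized: 1.69697^(1/7) − 1 ≈ 0.07848.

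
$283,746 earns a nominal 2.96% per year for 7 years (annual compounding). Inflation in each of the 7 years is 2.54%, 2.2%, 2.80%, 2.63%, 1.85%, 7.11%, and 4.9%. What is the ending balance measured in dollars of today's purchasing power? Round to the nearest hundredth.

Nominal value at maturity: $283,746 × (1 + 2.96%)^7 ≈ $348,024.23.
Price-level factor over 7 years: 1.0254 × 1.022 × 1.0280 × 1.0263 × 1.0185 × 1.0711 × 1.049 ≈ 1.2652553819.
Dividing the nominal maturity value by the price-level factor gives the value in today's money.

$275,062.44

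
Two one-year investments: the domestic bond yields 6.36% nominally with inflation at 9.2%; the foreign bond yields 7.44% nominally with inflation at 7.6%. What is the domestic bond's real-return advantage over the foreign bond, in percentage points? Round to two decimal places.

-2.45

The domestic bond real return: 1.0636/1.092 − 1 = -2.601%.
The foreign bond real return: 1.0744/1.076 − 1 = -0.149%.
Difference: -2.601 − (-0.149) = -2.452 pp.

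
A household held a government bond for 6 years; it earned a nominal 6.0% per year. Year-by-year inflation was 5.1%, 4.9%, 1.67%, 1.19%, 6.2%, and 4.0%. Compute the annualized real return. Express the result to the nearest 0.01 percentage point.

2.09%

Cumulative inflation factor: 1.051 × 1.049 × 1.0167 × 1.0119 × 1.062 × 1.040 ≈ 1.25276.
Nominal growth factor: 1.41852. Real growth factor = 1.41852 / 1.25276 ≈ 1.13232.
Annualized: 1.13232^(1/6) − 1 ≈ 0.02093.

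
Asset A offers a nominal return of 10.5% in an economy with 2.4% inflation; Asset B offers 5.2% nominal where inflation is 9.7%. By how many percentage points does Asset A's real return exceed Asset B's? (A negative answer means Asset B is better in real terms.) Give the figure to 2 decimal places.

Asset A real return: 1.105/1.024 − 1 = 7.910%.
Asset B real return: 1.052/1.097 − 1 = -4.102%.
Difference: 7.910 − (-4.102) = 12.012 pp.

12.01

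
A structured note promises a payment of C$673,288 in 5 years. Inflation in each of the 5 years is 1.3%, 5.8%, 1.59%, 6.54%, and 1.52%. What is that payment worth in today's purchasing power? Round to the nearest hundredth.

C$571,729.37

Price-level factor over 5 years: 1.013 × 1.058 × 1.0159 × 1.0654 × 1.0152 ≈ 1.1776341058.
Purchasing power today: C$673,288 divided by that factor.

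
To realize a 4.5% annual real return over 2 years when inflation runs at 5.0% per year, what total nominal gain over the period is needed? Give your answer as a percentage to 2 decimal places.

Required annual nominal rate: (1+4.5%)(1+5.0%) − 1 = 9.725%.
Cumulative over 2 years: (1 + 0.09725)^2 − 1 ≈ 0.20396.

20.40%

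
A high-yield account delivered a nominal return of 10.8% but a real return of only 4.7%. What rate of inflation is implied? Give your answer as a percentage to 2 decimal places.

5.83%

From (1+r_nom) = (1+r_real)(1+π), we get 1+π = (1 + 10.8%)/(1 + 4.7%) = 1.108/1.047 ≈ 1.05826.
So π ≈ 5.8262%.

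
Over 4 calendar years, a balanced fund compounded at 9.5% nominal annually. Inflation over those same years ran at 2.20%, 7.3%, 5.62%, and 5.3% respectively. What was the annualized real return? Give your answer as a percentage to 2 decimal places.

4.20%

Cumulative inflation factor: 1.0220 × 1.073 × 1.0562 × 1.053 ≈ 1.21962.
Nominal growth factor: 1.43766. Real growth factor = 1.43766 / 1.21962 ≈ 1.17878.
Annualized: 1.17878^(1/4) − 1 ≈ 0.04198.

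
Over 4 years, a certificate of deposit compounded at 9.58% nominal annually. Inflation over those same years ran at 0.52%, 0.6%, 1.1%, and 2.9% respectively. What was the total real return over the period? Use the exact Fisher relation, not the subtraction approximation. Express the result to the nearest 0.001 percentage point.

Cumulative inflation factor: 1.0052 × 1.006 × 1.011 × 1.029 ≈ 1.05200.
Nominal growth factor: 1.44187. Real growth factor = 1.44187 / 1.05200 ≈ 1.37059.
Total real return ≈ 37.0592%.

37.059%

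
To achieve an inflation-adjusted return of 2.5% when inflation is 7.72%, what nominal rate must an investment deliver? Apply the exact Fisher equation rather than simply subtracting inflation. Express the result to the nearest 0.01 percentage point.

10.41%

By the Fisher equation, 1 + r_nom = (1 + 2.5%)(1 + 7.72%) = 1.025 × 1.0772 = 1.10413.
So r_nom = 10.413%.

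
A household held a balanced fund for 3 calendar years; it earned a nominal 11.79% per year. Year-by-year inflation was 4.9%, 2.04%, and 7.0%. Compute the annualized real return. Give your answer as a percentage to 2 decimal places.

6.85%

Cumulative inflation factor: 1.049 × 1.0204 × 1.070 ≈ 1.14533.
Nominal growth factor: 1.39704. Real growth factor = 1.39704 / 1.14533 ≈ 1.21977.
Annualized: 1.21977^(1/3) − 1 ≈ 0.06846.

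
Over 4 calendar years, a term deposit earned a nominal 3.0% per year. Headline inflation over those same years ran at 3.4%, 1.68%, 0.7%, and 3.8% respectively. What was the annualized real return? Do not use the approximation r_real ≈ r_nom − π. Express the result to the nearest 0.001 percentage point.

0.598%

Cumulative inflation factor: 1.034 × 1.0168 × 1.007 × 1.038 ≈ 1.09896.
Nominal growth factor: 1.12551. Real growth factor = 1.12551 / 1.09896 ≈ 1.02416.
Annualized: 1.02416^(1/4) − 1 ≈ 0.00598.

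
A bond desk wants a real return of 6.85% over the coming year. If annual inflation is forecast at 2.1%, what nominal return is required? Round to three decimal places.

9.094%

By the Fisher equation, 1 + r_nom = (1 + 6.85%)(1 + 2.1%) = 1.0685 × 1.021 = 1.0909385.
So r_nom = 9.09385%.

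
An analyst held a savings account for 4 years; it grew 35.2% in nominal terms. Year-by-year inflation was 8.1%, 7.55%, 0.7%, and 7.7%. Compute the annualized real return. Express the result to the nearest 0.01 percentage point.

Cumulative inflation factor: 1.081 × 1.0755 × 1.007 × 1.077 ≈ 1.26090.
Nominal growth factor: 1.35200. Real growth factor = 1.35200 / 1.26090 ≈ 1.07225.
Annualized: 1.07225^(1/4) − 1 ≈ 0.01759.

1.76%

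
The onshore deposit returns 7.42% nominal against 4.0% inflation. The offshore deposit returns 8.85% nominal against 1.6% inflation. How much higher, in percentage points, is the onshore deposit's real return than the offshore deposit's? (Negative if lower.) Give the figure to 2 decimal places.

The onshore deposit real return: 1.0742/1.040 − 1 = 3.288%.
The offshore deposit real return: 1.0885/1.016 − 1 = 7.136%.
Difference: 3.288 − 7.136 = -3.848 pp.

-3.85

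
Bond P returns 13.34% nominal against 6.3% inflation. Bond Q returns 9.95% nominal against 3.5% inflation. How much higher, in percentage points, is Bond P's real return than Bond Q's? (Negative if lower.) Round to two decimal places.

Bond P real return: 1.1334/1.063 − 1 = 6.623%.
Bond Q real return: 1.0995/1.035 − 1 = 6.232%.
Difference: 6.623 − 6.232 = 0.391 pp.

0.39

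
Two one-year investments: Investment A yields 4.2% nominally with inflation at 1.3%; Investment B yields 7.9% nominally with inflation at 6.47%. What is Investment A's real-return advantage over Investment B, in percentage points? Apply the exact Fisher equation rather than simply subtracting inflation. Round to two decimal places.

Investment A real return: 1.042/1.013 − 1 = 2.863%.
Investment B real return: 1.079/1.0647 − 1 = 1.343%.
Difference: 2.863 − 1.343 = 1.520 pp.

1.52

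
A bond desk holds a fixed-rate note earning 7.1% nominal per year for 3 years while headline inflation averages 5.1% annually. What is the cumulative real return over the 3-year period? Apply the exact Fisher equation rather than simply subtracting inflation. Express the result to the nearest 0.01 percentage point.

5.82%

The annual real rate is (1+7.1%)/(1+5.1%) − 1 = 1.9029%.
Compounded over 3 years: (1 + 0.019029)^3 − 1 ≈ 0.05818.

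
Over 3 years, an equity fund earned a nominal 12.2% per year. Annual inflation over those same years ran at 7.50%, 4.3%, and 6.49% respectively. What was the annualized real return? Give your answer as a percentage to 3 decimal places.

5.761%

Cumulative inflation factor: 1.0750 × 1.043 × 1.0649 ≈ 1.19399.
Nominal growth factor: 1.41247. Real growth factor = 1.41247 / 1.19399 ≈ 1.18298.
Annualized: 1.18298^(1/3) − 1 ≈ 0.05761.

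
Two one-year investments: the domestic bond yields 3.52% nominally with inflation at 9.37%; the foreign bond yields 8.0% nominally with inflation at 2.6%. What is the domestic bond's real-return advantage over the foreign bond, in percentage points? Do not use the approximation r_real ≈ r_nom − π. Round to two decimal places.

The domestic bond real return: 1.0352/1.0937 − 1 = -5.349%.
The foreign bond real return: 1.080/1.026 − 1 = 5.263%.
Difference: -5.349 − 5.263 = -10.612 pp.

-10.61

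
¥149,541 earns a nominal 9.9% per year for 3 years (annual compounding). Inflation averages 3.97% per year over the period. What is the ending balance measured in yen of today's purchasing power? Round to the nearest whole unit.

¥176,616

Nominal value at maturity: ¥149,541 × (1 + 9.9%)^3 ≈ ¥198,497.
Price-level factor over 3 years: (1 + 3.97%)^3 ≈ 1.1238908408.
The maturity value deflated by that factor is the answer in today's purchasing power.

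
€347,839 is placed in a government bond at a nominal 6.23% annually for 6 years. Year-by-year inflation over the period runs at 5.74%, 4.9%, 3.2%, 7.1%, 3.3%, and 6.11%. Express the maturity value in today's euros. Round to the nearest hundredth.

€371,981.01

Nominal value at maturity: €347,839 × (1 + 6.23%)^6 ≈ €499,874.94.
Price-level factor over 6 years: 1.0574 × 1.049 × 1.032 × 1.071 × 1.033 × 1.0611 ≈ 1.3438184469.
Dividing the nominal maturity value by the price-level factor gives the value in today's money.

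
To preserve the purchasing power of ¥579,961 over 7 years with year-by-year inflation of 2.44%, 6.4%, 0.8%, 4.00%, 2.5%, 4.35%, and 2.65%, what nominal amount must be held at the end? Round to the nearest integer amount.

Cumulative price-level factor: 1.0244 × 1.064 × 1.008 × 1.0400 × 1.025 × 1.0435 × 1.0265 ≈ 1.2545279504.
The nominal amount required is ¥579,961 scaled up by that factor.

¥727,577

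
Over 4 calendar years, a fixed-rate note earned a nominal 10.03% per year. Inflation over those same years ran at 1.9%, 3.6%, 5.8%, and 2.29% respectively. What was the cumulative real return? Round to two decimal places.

Cumulative inflation factor: 1.019 × 1.036 × 1.058 × 1.0229 ≈ 1.14249.
Nominal growth factor: 1.46570. Real growth factor = 1.46570 / 1.14249 ≈ 1.28290.
Total real return ≈ 28.2897%.

28.29%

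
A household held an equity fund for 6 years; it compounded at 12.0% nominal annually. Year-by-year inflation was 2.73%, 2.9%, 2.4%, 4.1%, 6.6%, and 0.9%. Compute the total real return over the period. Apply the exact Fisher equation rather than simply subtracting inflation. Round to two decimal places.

62.85%

Cumulative inflation factor: 1.0273 × 1.029 × 1.024 × 1.041 × 1.066 × 1.009 ≈ 1.21203.
Nominal growth factor: 1.97382. Real growth factor = 1.97382 / 1.21203 ≈ 1.62853.
Total real return ≈ 62.8532%.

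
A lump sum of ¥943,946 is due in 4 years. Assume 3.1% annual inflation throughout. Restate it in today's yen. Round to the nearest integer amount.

Price-level factor over 4 years: (1 + 3.1%)^4 ≈ 1.1298860875.
Purchasing power today: ¥943,946 divided by that factor.

¥835,435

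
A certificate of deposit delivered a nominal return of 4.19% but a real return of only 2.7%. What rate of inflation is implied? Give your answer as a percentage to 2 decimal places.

1.45%

From (1+r_nom) = (1+r_real)(1+π), we get 1+π = (1 + 4.19%)/(1 + 2.7%) = 1.0419/1.027 ≈ 1.01451.
So π ≈ 1.4508%.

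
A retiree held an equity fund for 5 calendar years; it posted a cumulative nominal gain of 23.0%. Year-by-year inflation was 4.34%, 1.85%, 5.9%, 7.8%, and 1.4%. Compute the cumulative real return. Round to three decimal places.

Cumulative inflation factor: 1.0434 × 1.0185 × 1.059 × 1.078 × 1.014 ≈ 1.23017.
Nominal growth factor: 1.23000. Real growth factor = 1.23000 / 1.23017 ≈ 0.99986.
Total real return ≈ -0.0137%.

-0.014%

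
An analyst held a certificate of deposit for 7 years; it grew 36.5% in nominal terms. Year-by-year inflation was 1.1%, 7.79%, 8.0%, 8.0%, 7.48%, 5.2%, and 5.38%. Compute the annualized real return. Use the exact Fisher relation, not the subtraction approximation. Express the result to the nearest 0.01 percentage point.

-1.47%

Cumulative inflation factor: 1.011 × 1.0779 × 1.080 × 1.080 × 1.0748 × 1.052 × 1.0538 ≈ 1.51453.
Nominal growth factor: 1.36500. Real growth factor = 1.36500 / 1.51453 ≈ 0.90127.
Annualized: 0.90127^(1/7) − 1 ≈ -0.01474.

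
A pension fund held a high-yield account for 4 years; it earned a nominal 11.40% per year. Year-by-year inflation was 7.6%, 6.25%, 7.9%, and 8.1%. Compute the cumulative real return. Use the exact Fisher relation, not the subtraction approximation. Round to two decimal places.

15.49%

Cumulative inflation factor: 1.076 × 1.0625 × 1.079 × 1.081 ≈ 1.33349.
Nominal growth factor: 1.54007. Real growth factor = 1.54007 / 1.33349 ≈ 1.15492.
Total real return ≈ 15.4921%.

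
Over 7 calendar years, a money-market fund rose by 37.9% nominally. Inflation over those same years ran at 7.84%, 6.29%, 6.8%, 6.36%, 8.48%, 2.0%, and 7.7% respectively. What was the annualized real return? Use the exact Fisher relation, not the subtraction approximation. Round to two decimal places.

-1.67%

Cumulative inflation factor: 1.0784 × 1.0629 × 1.068 × 1.0636 × 1.0848 × 1.020 × 1.077 ≈ 1.55163.
Nominal growth factor: 1.37900. Real growth factor = 1.37900 / 1.55163 ≈ 0.88874.
Annualized: 0.88874^(1/7) − 1 ≈ -0.01671.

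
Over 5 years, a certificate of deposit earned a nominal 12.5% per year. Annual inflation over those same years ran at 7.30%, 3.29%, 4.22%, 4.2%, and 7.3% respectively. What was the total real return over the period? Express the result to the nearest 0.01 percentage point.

39.54%

Cumulative inflation factor: 1.0730 × 1.0329 × 1.0422 × 1.042 × 1.073 ≈ 1.29145.
Nominal growth factor: 1.80203. Real growth factor = 1.80203 / 1.29145 ≈ 1.39536.
Total real return ≈ 39.5359%.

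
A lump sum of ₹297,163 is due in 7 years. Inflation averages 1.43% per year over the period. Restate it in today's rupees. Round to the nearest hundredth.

Price-level factor over 7 years: (1 + 1.43%)^7 ≈ 1.1044981134.
Purchasing power today: ₹297,163 divided by that factor.

₹269,047.99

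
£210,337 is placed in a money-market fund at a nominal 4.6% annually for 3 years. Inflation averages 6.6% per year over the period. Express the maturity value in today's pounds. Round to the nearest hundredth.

Nominal value at maturity: £210,337 × (1 + 4.6%)^3 ≈ £240,719.20.
Price-level factor over 3 years: (1 + 6.6%)^3 = 1.211355496.
Dividing the nominal maturity value by the price-level factor gives the value in today's money.

£198,718.87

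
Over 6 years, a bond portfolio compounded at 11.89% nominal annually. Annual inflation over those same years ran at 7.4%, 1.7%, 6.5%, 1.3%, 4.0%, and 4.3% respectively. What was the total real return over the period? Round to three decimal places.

Cumulative inflation factor: 1.074 × 1.017 × 1.065 × 1.013 × 1.040 × 1.043 ≈ 1.27821.
Nominal growth factor: 1.96222. Real growth factor = 1.96222 / 1.27821 ≈ 1.53513.
Total real return ≈ 53.5132%.

53.513%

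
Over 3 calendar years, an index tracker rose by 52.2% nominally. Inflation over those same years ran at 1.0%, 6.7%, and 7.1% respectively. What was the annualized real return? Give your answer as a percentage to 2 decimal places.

9.66%

Cumulative inflation factor: 1.010 × 1.067 × 1.071 ≈ 1.15418.
Nominal growth factor: 1.52200. Real growth factor = 1.52200 / 1.15418 ≈ 1.31868.
Annualized: 1.31868^(1/3) − 1 ≈ 0.09660.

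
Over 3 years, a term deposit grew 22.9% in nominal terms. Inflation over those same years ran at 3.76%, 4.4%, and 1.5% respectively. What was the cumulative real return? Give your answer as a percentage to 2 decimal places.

Cumulative inflation factor: 1.0376 × 1.044 × 1.015 ≈ 1.09950.
Nominal growth factor: 1.22900. Real growth factor = 1.22900 / 1.09950 ≈ 1.11778.
Total real return ≈ 11.7778%.

11.78%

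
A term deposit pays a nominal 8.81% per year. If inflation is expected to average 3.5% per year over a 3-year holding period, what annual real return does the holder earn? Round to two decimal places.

With constant rates the annual real return is the same each year: (1+8.81%)/(1+3.5%) − 1 = 0.05130.

5.13%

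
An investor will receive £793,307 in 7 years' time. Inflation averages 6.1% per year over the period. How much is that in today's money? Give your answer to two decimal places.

£524,123.46

Price-level factor over 7 years: (1 + 6.1%)^7 ≈ 1.5135880397.
Purchasing power today: £793,307 divided by that factor.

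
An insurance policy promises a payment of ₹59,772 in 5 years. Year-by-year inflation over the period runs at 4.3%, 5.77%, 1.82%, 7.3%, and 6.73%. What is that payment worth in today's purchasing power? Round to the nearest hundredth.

Price-level factor over 5 years: 1.043 × 1.0577 × 1.0182 × 1.073 × 1.0673 ≈ 1.2863706923.
Purchasing power today: ₹59,772 divided by that factor.

₹46,465.61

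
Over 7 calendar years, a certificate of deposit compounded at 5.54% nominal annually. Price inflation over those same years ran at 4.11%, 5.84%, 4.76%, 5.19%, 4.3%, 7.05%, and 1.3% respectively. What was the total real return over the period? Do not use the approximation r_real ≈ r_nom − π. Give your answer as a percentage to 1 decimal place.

Cumulative inflation factor: 1.0411 × 1.0584 × 1.0476 × 1.0519 × 1.043 × 1.0705 × 1.013 ≈ 1.37339.
Nominal growth factor: 1.45854. Real growth factor = 1.45854 / 1.37339 ≈ 1.06201.
Total real return ≈ 6.2006%.

6.2%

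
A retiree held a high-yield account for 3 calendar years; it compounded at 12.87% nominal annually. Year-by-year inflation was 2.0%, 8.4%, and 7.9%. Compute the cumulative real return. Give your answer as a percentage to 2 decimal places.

Cumulative inflation factor: 1.020 × 1.084 × 1.079 ≈ 1.19303.
Nominal growth factor: 1.43792. Real growth factor = 1.43792 / 1.19303 ≈ 1.20527.
Total real return ≈ 20.5271%.

20.53%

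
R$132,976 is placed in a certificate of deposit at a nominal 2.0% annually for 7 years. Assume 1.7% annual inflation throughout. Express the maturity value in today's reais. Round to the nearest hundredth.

Nominal value at maturity: R$132,976 × (1 + 2.0%)^7 ≈ R$152,747.63.
Price-level factor over 7 years: (1 + 1.7%)^7 ≈ 1.1252439082.
The maturity value deflated by that factor is the answer in today's purchasing power.

R$135,746.24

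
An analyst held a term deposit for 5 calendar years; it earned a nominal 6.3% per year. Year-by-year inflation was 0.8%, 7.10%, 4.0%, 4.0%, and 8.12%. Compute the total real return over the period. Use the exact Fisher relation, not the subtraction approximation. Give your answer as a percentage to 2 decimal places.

7.51%

Cumulative inflation factor: 1.008 × 1.0710 × 1.040 × 1.040 × 1.0812 ≈ 1.26247.
Nominal growth factor: 1.35727. Real growth factor = 1.35727 / 1.26247 ≈ 1.07509.
Total real return ≈ 7.5087%.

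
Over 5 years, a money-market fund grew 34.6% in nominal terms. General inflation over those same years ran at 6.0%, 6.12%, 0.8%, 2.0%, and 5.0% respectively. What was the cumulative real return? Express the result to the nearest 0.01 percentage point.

10.84%

Cumulative inflation factor: 1.060 × 1.0612 × 1.008 × 1.020 × 1.050 ≈ 1.21438.
Nominal growth factor: 1.34600. Real growth factor = 1.34600 / 1.21438 ≈ 1.10839.
Total real return ≈ 10.8388%.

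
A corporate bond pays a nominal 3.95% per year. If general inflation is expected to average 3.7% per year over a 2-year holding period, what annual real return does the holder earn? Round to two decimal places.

With constant rates the annual real return is the same each year: (1+3.95%)/(1+3.7%) − 1 = 0.00241.

0.24%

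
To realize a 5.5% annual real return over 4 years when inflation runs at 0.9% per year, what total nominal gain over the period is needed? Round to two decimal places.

Required annual nominal rate: (1+5.5%)(1+0.9%) − 1 = 6.4495%.
Cumulative over 4 years: (1 + 0.064495)^4 − 1 ≈ 0.28403.

28.40%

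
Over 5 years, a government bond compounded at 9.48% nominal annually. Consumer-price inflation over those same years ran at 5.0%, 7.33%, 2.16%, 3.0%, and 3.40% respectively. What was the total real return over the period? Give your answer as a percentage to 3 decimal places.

28.270%

Cumulative inflation factor: 1.050 × 1.0733 × 1.0216 × 1.030 × 1.0340 ≈ 1.22617.
Nominal growth factor: 1.57280. Real growth factor = 1.57280 / 1.22617 ≈ 1.28270.
Total real return ≈ 28.2699%.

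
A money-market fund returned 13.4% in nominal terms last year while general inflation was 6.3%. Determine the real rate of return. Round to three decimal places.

Real return via the Fisher equation: (1 + 13.4%)/(1 + 6.3%) − 1 = 1.134/1.063 − 1 ≈ 0.06679.

6.679%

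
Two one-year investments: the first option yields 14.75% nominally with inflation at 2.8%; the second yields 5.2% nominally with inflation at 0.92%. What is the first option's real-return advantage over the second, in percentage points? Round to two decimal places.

The first option real return: 1.1475/1.028 − 1 = 11.625%.
The second real return: 1.052/1.0092 − 1 = 4.241%.
Difference: 11.625 − 4.241 = 7.384 pp.

7.38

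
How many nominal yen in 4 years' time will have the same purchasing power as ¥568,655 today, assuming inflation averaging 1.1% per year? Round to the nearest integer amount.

Cumulative price-level factor: (1+1.1%)^4 ≈ 1.0447313386.
The nominal amount required is ¥568,655 scaled up by that factor.

¥594,092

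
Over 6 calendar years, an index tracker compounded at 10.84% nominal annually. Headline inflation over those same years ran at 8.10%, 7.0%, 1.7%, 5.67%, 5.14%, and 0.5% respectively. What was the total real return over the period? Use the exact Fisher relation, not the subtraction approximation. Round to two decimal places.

Cumulative inflation factor: 1.0810 × 1.070 × 1.017 × 1.0567 × 1.0514 × 1.005 ≈ 1.31346.
Nominal growth factor: 1.85430. Real growth factor = 1.85430 / 1.31346 ≈ 1.41177.
Total real return ≈ 41.1767%.

41.18%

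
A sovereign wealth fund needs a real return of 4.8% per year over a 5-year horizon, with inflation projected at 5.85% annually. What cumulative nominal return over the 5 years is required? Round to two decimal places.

67.98%

Required annual nominal rate: (1+4.8%)(1+5.85%) − 1 = 10.9308%.
Cumulative over 5 years: (1 + 0.109308)^5 − 1 ≈ 0.67981.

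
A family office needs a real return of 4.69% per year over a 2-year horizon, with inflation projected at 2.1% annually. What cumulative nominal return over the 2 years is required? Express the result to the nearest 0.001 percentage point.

Required annual nominal rate: (1+4.69%)(1+2.1%) − 1 = 6.88849%.
Cumulative over 2 years: (1 + 0.0688849)^2 − 1 ≈ 0.14251.

14.251%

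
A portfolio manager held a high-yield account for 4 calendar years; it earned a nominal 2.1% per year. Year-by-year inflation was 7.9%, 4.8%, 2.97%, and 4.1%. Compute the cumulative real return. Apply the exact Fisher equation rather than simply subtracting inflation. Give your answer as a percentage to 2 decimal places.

Cumulative inflation factor: 1.079 × 1.048 × 1.0297 × 1.041 ≈ 1.21212.
Nominal growth factor: 1.08668. Real growth factor = 1.08668 / 1.21212 ≈ 0.89652.
Total real return ≈ -10.3482%.

-10.35%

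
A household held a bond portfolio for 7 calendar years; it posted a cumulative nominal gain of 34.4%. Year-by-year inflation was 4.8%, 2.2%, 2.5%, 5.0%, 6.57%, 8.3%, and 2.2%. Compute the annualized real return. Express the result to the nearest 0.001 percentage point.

-0.166%

Cumulative inflation factor: 1.048 × 1.022 × 1.025 × 1.050 × 1.0657 × 1.083 × 1.022 ≈ 1.35969.
Nominal growth factor: 1.34400. Real growth factor = 1.34400 / 1.35969 ≈ 0.98846.
Annualized: 0.98846^(1/7) − 1 ≈ -0.00166.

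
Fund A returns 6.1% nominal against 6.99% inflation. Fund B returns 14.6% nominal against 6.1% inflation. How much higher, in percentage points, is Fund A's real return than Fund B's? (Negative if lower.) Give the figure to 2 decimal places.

-8.84

Fund A real return: 1.061/1.0699 − 1 = -0.832%.
Fund B real return: 1.146/1.061 − 1 = 8.011%.
Difference: -0.832 − 8.011 = -8.843 pp.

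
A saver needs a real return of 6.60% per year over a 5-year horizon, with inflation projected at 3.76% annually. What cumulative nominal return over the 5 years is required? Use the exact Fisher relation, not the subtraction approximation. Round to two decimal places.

Required annual nominal rate: (1+6.60%)(1+3.76%) − 1 = 10.60816%.
Cumulative over 5 years: (1 + 0.1060816)^5 − 1 ≈ 0.65553.

65.55%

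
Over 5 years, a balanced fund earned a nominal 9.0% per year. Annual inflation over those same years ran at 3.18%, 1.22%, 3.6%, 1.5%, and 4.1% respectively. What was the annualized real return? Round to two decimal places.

6.12%

Cumulative inflation factor: 1.0318 × 1.0122 × 1.036 × 1.015 × 1.041 ≈ 1.14324.
Nominal growth factor: 1.53862. Real growth factor = 1.53862 / 1.14324 ≈ 1.34584.
Annualized: 1.34584^(1/5) − 1 ≈ 0.06120.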